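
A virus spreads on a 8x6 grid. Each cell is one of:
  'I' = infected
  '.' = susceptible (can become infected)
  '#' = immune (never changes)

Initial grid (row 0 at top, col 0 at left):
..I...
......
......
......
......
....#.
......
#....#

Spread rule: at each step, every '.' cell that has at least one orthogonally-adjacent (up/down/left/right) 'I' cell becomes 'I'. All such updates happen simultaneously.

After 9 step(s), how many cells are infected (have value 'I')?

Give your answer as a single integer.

Step 0 (initial): 1 infected
Step 1: +3 new -> 4 infected
Step 2: +5 new -> 9 infected
Step 3: +6 new -> 15 infected
Step 4: +6 new -> 21 infected
Step 5: +6 new -> 27 infected
Step 6: +6 new -> 33 infected
Step 7: +5 new -> 38 infected
Step 8: +5 new -> 43 infected
Step 9: +2 new -> 45 infected

Answer: 45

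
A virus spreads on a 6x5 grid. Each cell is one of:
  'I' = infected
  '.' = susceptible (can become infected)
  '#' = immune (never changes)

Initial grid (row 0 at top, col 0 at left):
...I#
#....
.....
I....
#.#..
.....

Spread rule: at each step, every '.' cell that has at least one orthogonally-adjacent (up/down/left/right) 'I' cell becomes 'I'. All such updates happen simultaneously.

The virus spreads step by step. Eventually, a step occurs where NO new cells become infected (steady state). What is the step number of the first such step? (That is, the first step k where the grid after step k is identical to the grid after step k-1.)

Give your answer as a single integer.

Answer: 7

Derivation:
Step 0 (initial): 2 infected
Step 1: +4 new -> 6 infected
Step 2: +7 new -> 13 infected
Step 3: +6 new -> 19 infected
Step 4: +4 new -> 23 infected
Step 5: +2 new -> 25 infected
Step 6: +1 new -> 26 infected
Step 7: +0 new -> 26 infected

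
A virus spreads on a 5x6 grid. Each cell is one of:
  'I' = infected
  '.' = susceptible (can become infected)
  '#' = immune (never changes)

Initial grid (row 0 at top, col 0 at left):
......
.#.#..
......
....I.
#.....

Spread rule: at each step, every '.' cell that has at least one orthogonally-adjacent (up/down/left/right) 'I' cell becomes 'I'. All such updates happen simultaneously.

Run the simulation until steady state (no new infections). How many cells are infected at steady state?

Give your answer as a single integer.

Answer: 27

Derivation:
Step 0 (initial): 1 infected
Step 1: +4 new -> 5 infected
Step 2: +6 new -> 11 infected
Step 3: +5 new -> 16 infected
Step 4: +6 new -> 22 infected
Step 5: +2 new -> 24 infected
Step 6: +2 new -> 26 infected
Step 7: +1 new -> 27 infected
Step 8: +0 new -> 27 infected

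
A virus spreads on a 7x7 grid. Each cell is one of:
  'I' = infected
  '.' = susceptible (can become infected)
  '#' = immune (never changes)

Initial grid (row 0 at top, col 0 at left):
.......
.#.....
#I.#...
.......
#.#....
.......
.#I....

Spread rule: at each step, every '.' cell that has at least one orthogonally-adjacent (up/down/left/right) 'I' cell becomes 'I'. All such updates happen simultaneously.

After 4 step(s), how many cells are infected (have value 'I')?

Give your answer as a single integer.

Step 0 (initial): 2 infected
Step 1: +4 new -> 6 infected
Step 2: +7 new -> 13 infected
Step 3: +7 new -> 20 infected
Step 4: +8 new -> 28 infected

Answer: 28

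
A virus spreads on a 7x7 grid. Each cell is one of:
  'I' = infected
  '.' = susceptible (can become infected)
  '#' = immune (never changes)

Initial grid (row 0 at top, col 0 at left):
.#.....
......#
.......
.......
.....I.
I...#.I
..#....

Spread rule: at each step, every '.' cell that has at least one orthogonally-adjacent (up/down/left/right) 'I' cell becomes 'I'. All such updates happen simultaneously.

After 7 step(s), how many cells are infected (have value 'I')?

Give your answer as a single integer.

Step 0 (initial): 3 infected
Step 1: +8 new -> 11 infected
Step 2: +9 new -> 20 infected
Step 3: +9 new -> 29 infected
Step 4: +7 new -> 36 infected
Step 5: +6 new -> 42 infected
Step 6: +2 new -> 44 infected
Step 7: +1 new -> 45 infected

Answer: 45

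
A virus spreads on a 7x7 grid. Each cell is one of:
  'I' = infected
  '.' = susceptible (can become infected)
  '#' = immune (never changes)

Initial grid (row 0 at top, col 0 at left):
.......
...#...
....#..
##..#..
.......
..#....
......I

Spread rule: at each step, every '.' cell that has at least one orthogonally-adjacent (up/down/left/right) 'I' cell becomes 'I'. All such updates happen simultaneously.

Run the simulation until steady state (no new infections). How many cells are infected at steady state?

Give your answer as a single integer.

Answer: 43

Derivation:
Step 0 (initial): 1 infected
Step 1: +2 new -> 3 infected
Step 2: +3 new -> 6 infected
Step 3: +4 new -> 10 infected
Step 4: +5 new -> 15 infected
Step 5: +4 new -> 19 infected
Step 6: +6 new -> 25 infected
Step 7: +6 new -> 31 infected
Step 8: +3 new -> 34 infected
Step 9: +3 new -> 37 infected
Step 10: +3 new -> 40 infected
Step 11: +2 new -> 42 infected
Step 12: +1 new -> 43 infected
Step 13: +0 new -> 43 infected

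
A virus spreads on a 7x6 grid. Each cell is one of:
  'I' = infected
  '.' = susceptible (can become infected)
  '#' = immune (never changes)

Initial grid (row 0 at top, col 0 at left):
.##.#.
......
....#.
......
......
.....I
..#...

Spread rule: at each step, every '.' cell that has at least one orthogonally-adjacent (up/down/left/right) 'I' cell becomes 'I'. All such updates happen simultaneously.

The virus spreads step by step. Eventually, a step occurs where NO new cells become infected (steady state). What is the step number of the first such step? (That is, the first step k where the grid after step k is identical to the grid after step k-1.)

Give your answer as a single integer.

Step 0 (initial): 1 infected
Step 1: +3 new -> 4 infected
Step 2: +4 new -> 8 infected
Step 3: +5 new -> 13 infected
Step 4: +4 new -> 17 infected
Step 5: +7 new -> 24 infected
Step 6: +5 new -> 29 infected
Step 7: +4 new -> 33 infected
Step 8: +2 new -> 35 infected
Step 9: +1 new -> 36 infected
Step 10: +1 new -> 37 infected
Step 11: +0 new -> 37 infected

Answer: 11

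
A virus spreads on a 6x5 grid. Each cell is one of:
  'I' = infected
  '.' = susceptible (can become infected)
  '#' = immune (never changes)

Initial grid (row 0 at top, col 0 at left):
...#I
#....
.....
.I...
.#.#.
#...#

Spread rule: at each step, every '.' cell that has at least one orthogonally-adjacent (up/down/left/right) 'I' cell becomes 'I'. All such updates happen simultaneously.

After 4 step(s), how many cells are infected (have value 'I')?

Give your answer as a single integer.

Step 0 (initial): 2 infected
Step 1: +4 new -> 6 infected
Step 2: +8 new -> 14 infected
Step 3: +5 new -> 19 infected
Step 4: +5 new -> 24 infected

Answer: 24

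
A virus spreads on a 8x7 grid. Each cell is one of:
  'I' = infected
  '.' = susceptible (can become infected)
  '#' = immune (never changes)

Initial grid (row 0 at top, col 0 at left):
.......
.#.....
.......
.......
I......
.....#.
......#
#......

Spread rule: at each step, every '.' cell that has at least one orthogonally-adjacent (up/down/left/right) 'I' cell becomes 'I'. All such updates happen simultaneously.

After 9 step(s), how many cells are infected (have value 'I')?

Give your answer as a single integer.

Step 0 (initial): 1 infected
Step 1: +3 new -> 4 infected
Step 2: +5 new -> 9 infected
Step 3: +6 new -> 15 infected
Step 4: +7 new -> 22 infected
Step 5: +8 new -> 30 infected
Step 6: +7 new -> 37 infected
Step 7: +7 new -> 44 infected
Step 8: +4 new -> 48 infected
Step 9: +3 new -> 51 infected

Answer: 51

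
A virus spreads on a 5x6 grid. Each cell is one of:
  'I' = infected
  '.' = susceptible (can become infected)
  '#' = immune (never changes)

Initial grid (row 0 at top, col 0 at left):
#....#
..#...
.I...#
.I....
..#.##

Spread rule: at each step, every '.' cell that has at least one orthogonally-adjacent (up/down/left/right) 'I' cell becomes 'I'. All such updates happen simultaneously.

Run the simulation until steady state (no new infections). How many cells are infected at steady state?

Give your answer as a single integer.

Answer: 23

Derivation:
Step 0 (initial): 2 infected
Step 1: +6 new -> 8 infected
Step 2: +5 new -> 13 infected
Step 3: +5 new -> 18 infected
Step 4: +3 new -> 21 infected
Step 5: +2 new -> 23 infected
Step 6: +0 new -> 23 infected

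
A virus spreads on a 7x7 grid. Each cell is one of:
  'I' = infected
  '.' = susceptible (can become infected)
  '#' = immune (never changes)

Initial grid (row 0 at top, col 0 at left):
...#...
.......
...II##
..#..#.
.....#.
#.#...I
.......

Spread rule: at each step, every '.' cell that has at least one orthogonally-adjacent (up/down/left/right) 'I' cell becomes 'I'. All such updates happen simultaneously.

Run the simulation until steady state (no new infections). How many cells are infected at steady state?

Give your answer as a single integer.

Step 0 (initial): 3 infected
Step 1: +8 new -> 11 infected
Step 2: +9 new -> 20 infected
Step 3: +9 new -> 29 infected
Step 4: +6 new -> 35 infected
Step 5: +4 new -> 39 infected
Step 6: +1 new -> 40 infected
Step 7: +1 new -> 41 infected
Step 8: +0 new -> 41 infected

Answer: 41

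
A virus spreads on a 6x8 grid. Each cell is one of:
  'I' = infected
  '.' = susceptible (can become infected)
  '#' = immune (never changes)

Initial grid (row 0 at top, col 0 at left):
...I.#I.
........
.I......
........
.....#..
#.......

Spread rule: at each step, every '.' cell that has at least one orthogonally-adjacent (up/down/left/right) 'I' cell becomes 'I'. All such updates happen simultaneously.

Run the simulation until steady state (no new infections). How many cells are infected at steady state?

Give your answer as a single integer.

Step 0 (initial): 3 infected
Step 1: +9 new -> 12 infected
Step 2: +11 new -> 23 infected
Step 3: +9 new -> 32 infected
Step 4: +6 new -> 38 infected
Step 5: +4 new -> 42 infected
Step 6: +3 new -> 45 infected
Step 7: +0 new -> 45 infected

Answer: 45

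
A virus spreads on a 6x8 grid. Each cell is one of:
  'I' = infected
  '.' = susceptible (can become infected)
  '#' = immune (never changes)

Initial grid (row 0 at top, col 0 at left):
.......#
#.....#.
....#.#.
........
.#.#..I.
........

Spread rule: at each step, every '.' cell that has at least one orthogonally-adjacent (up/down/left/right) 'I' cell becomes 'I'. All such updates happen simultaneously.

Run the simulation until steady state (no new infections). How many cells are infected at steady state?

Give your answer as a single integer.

Answer: 41

Derivation:
Step 0 (initial): 1 infected
Step 1: +4 new -> 5 infected
Step 2: +5 new -> 10 infected
Step 3: +4 new -> 14 infected
Step 4: +4 new -> 18 infected
Step 5: +5 new -> 23 infected
Step 6: +7 new -> 30 infected
Step 7: +5 new -> 35 infected
Step 8: +4 new -> 39 infected
Step 9: +1 new -> 40 infected
Step 10: +1 new -> 41 infected
Step 11: +0 new -> 41 infected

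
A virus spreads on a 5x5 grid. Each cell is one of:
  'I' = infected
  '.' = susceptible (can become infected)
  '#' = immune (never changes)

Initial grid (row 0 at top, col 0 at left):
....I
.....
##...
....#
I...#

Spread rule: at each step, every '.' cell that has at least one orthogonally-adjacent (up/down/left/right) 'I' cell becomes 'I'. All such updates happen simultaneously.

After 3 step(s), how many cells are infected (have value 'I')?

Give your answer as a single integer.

Answer: 16

Derivation:
Step 0 (initial): 2 infected
Step 1: +4 new -> 6 infected
Step 2: +5 new -> 11 infected
Step 3: +5 new -> 16 infected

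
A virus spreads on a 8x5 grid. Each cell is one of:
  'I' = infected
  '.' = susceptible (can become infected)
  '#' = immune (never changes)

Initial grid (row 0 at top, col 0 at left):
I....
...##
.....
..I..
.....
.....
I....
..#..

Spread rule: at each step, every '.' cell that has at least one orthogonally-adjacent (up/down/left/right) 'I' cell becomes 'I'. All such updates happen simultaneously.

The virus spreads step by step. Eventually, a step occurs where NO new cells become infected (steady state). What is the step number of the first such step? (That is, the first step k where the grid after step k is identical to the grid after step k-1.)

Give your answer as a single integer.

Answer: 6

Derivation:
Step 0 (initial): 3 infected
Step 1: +9 new -> 12 infected
Step 2: +15 new -> 27 infected
Step 3: +5 new -> 32 infected
Step 4: +4 new -> 36 infected
Step 5: +1 new -> 37 infected
Step 6: +0 new -> 37 infected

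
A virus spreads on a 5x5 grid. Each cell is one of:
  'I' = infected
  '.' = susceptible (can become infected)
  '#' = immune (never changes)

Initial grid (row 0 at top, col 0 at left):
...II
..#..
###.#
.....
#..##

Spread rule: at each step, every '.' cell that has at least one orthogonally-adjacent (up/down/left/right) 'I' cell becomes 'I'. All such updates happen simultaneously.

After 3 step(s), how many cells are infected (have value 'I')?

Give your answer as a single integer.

Step 0 (initial): 2 infected
Step 1: +3 new -> 5 infected
Step 2: +2 new -> 7 infected
Step 3: +3 new -> 10 infected

Answer: 10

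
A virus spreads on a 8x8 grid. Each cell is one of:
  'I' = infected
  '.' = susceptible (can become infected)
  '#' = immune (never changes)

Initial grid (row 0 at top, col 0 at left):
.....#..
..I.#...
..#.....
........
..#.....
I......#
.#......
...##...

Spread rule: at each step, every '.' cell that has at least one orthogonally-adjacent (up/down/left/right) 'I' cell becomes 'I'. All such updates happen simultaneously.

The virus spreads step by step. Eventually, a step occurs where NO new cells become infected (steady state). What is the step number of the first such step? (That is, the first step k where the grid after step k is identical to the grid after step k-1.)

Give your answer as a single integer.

Answer: 10

Derivation:
Step 0 (initial): 2 infected
Step 1: +6 new -> 8 infected
Step 2: +9 new -> 17 infected
Step 3: +9 new -> 26 infected
Step 4: +7 new -> 33 infected
Step 5: +6 new -> 39 infected
Step 6: +6 new -> 45 infected
Step 7: +6 new -> 51 infected
Step 8: +4 new -> 55 infected
Step 9: +1 new -> 56 infected
Step 10: +0 new -> 56 infected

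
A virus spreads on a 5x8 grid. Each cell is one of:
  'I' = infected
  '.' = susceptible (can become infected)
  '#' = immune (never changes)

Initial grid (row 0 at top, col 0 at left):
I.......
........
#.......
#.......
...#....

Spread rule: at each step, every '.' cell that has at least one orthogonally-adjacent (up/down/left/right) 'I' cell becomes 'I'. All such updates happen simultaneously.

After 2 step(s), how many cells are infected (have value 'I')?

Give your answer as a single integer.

Answer: 5

Derivation:
Step 0 (initial): 1 infected
Step 1: +2 new -> 3 infected
Step 2: +2 new -> 5 infected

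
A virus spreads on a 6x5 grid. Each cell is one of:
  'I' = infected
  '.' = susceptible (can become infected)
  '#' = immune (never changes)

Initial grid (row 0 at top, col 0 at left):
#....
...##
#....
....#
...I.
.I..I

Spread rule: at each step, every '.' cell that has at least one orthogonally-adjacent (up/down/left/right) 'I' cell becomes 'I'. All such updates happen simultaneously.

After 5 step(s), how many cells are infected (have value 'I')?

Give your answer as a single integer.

Step 0 (initial): 3 infected
Step 1: +7 new -> 10 infected
Step 2: +4 new -> 14 infected
Step 3: +4 new -> 18 infected
Step 4: +2 new -> 20 infected
Step 5: +3 new -> 23 infected

Answer: 23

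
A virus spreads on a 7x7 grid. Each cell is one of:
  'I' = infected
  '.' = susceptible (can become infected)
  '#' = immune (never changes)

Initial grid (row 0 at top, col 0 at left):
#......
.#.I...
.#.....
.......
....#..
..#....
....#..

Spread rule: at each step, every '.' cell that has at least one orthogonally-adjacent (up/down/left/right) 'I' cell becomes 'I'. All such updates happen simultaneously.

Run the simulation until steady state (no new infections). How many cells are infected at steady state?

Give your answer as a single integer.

Step 0 (initial): 1 infected
Step 1: +4 new -> 5 infected
Step 2: +6 new -> 11 infected
Step 3: +7 new -> 18 infected
Step 4: +6 new -> 24 infected
Step 5: +6 new -> 30 infected
Step 6: +6 new -> 36 infected
Step 7: +5 new -> 41 infected
Step 8: +2 new -> 43 infected
Step 9: +0 new -> 43 infected

Answer: 43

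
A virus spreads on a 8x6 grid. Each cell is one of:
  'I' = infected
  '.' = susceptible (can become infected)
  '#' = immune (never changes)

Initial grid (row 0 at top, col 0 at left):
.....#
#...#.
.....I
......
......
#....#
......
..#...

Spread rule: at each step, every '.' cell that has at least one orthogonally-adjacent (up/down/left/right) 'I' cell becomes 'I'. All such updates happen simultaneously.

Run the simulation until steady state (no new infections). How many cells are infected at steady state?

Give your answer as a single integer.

Answer: 42

Derivation:
Step 0 (initial): 1 infected
Step 1: +3 new -> 4 infected
Step 2: +3 new -> 7 infected
Step 3: +4 new -> 11 infected
Step 4: +6 new -> 17 infected
Step 5: +8 new -> 25 infected
Step 6: +7 new -> 32 infected
Step 7: +6 new -> 38 infected
Step 8: +1 new -> 39 infected
Step 9: +2 new -> 41 infected
Step 10: +1 new -> 42 infected
Step 11: +0 new -> 42 infected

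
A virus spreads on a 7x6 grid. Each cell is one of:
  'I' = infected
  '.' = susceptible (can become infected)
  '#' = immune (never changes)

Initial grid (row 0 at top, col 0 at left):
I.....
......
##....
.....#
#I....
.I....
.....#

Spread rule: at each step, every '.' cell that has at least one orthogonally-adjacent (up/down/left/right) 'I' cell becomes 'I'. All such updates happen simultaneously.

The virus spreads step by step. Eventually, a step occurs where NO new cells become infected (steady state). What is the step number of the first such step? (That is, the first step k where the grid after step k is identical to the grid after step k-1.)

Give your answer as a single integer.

Answer: 7

Derivation:
Step 0 (initial): 3 infected
Step 1: +7 new -> 10 infected
Step 2: +8 new -> 18 infected
Step 3: +7 new -> 25 infected
Step 4: +7 new -> 32 infected
Step 5: +3 new -> 35 infected
Step 6: +2 new -> 37 infected
Step 7: +0 new -> 37 infected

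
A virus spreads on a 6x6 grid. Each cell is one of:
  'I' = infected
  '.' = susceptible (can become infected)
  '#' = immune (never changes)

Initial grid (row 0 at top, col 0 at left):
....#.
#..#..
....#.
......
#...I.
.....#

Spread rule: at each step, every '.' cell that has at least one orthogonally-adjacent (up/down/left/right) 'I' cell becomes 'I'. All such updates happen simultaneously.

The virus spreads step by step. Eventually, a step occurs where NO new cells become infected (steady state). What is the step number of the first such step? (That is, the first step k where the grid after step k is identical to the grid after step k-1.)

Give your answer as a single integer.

Step 0 (initial): 1 infected
Step 1: +4 new -> 5 infected
Step 2: +4 new -> 9 infected
Step 3: +5 new -> 14 infected
Step 4: +4 new -> 18 infected
Step 5: +6 new -> 24 infected
Step 6: +3 new -> 27 infected
Step 7: +2 new -> 29 infected
Step 8: +1 new -> 30 infected
Step 9: +0 new -> 30 infected

Answer: 9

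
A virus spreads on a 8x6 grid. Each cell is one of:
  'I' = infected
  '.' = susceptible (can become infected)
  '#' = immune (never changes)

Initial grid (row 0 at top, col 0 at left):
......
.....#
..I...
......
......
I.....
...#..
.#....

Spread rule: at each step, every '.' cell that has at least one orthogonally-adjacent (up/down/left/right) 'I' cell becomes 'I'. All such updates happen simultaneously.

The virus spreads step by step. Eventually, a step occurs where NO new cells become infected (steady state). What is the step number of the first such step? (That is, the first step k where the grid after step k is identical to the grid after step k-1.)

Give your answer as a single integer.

Step 0 (initial): 2 infected
Step 1: +7 new -> 9 infected
Step 2: +13 new -> 22 infected
Step 3: +9 new -> 31 infected
Step 4: +6 new -> 37 infected
Step 5: +5 new -> 42 infected
Step 6: +2 new -> 44 infected
Step 7: +1 new -> 45 infected
Step 8: +0 new -> 45 infected

Answer: 8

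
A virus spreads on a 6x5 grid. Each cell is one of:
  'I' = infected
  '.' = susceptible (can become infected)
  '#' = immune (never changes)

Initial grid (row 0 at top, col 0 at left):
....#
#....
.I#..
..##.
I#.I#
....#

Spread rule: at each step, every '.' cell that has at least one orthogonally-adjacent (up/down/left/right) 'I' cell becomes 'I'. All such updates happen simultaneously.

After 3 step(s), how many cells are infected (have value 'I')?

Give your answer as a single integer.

Answer: 17

Derivation:
Step 0 (initial): 3 infected
Step 1: +7 new -> 10 infected
Step 2: +4 new -> 14 infected
Step 3: +3 new -> 17 infected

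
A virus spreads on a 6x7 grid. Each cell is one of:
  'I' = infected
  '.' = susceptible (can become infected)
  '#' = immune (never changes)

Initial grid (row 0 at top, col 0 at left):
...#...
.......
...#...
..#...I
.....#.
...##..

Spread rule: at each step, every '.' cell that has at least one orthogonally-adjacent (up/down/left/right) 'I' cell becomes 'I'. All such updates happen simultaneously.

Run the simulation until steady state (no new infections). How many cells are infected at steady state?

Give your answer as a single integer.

Answer: 36

Derivation:
Step 0 (initial): 1 infected
Step 1: +3 new -> 4 infected
Step 2: +4 new -> 8 infected
Step 3: +6 new -> 14 infected
Step 4: +3 new -> 17 infected
Step 5: +3 new -> 20 infected
Step 6: +3 new -> 23 infected
Step 7: +6 new -> 29 infected
Step 8: +5 new -> 34 infected
Step 9: +2 new -> 36 infected
Step 10: +0 new -> 36 infected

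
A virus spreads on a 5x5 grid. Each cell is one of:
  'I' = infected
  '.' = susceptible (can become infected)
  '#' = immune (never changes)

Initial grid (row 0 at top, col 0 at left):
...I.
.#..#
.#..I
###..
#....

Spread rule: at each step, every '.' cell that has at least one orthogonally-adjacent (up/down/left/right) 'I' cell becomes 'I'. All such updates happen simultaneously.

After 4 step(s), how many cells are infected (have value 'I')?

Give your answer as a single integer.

Answer: 16

Derivation:
Step 0 (initial): 2 infected
Step 1: +5 new -> 7 infected
Step 2: +5 new -> 12 infected
Step 3: +2 new -> 14 infected
Step 4: +2 new -> 16 infected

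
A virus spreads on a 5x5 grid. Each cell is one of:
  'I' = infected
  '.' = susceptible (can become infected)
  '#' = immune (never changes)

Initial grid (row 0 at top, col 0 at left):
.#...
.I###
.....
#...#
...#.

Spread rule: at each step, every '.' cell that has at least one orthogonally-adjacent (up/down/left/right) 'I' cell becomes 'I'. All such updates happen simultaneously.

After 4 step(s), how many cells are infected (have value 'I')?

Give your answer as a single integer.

Step 0 (initial): 1 infected
Step 1: +2 new -> 3 infected
Step 2: +4 new -> 7 infected
Step 3: +3 new -> 10 infected
Step 4: +4 new -> 14 infected

Answer: 14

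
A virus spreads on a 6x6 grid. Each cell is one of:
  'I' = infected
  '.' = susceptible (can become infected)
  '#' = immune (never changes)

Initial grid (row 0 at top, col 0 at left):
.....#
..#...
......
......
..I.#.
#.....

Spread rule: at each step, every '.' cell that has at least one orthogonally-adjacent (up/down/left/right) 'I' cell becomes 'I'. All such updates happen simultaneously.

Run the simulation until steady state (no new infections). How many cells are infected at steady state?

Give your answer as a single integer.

Step 0 (initial): 1 infected
Step 1: +4 new -> 5 infected
Step 2: +6 new -> 11 infected
Step 3: +5 new -> 16 infected
Step 4: +6 new -> 22 infected
Step 5: +6 new -> 28 infected
Step 6: +4 new -> 32 infected
Step 7: +0 new -> 32 infected

Answer: 32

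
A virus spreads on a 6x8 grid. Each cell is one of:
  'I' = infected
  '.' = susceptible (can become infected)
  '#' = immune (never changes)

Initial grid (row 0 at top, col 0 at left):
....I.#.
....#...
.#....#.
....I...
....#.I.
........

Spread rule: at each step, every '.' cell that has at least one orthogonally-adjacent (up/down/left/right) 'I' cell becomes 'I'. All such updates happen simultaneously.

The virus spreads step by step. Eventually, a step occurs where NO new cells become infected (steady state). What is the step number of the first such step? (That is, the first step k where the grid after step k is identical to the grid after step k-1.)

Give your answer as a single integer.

Answer: 7

Derivation:
Step 0 (initial): 3 infected
Step 1: +9 new -> 12 infected
Step 2: +10 new -> 22 infected
Step 3: +9 new -> 31 infected
Step 4: +6 new -> 37 infected
Step 5: +5 new -> 42 infected
Step 6: +1 new -> 43 infected
Step 7: +0 new -> 43 infected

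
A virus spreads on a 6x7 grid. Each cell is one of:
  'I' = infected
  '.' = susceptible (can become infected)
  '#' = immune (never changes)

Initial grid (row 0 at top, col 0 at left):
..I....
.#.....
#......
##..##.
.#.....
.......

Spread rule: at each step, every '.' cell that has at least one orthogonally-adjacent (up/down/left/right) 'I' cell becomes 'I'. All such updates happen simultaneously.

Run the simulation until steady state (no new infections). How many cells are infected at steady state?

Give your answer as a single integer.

Answer: 35

Derivation:
Step 0 (initial): 1 infected
Step 1: +3 new -> 4 infected
Step 2: +4 new -> 8 infected
Step 3: +6 new -> 14 infected
Step 4: +5 new -> 19 infected
Step 5: +4 new -> 23 infected
Step 6: +4 new -> 27 infected
Step 7: +4 new -> 31 infected
Step 8: +3 new -> 34 infected
Step 9: +1 new -> 35 infected
Step 10: +0 new -> 35 infected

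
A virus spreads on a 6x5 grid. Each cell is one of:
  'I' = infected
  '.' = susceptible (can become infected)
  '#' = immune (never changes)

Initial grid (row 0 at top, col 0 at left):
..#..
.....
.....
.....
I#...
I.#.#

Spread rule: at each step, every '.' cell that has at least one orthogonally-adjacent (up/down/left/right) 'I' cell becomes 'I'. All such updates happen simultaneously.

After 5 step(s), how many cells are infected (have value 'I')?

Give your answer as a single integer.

Answer: 19

Derivation:
Step 0 (initial): 2 infected
Step 1: +2 new -> 4 infected
Step 2: +2 new -> 6 infected
Step 3: +3 new -> 9 infected
Step 4: +5 new -> 14 infected
Step 5: +5 new -> 19 infected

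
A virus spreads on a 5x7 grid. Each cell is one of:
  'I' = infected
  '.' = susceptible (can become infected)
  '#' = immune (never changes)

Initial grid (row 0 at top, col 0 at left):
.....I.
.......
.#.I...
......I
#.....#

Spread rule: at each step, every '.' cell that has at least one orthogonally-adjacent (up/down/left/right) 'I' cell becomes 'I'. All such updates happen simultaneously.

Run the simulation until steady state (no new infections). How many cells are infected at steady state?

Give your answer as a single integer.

Answer: 32

Derivation:
Step 0 (initial): 3 infected
Step 1: +9 new -> 12 infected
Step 2: +9 new -> 21 infected
Step 3: +5 new -> 26 infected
Step 4: +4 new -> 30 infected
Step 5: +2 new -> 32 infected
Step 6: +0 new -> 32 infected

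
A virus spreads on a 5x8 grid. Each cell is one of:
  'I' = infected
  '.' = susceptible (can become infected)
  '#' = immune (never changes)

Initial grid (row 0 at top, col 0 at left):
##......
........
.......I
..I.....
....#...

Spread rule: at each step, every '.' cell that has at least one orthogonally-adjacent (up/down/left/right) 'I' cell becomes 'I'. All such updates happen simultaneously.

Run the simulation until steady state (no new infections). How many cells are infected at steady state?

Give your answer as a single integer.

Step 0 (initial): 2 infected
Step 1: +7 new -> 9 infected
Step 2: +12 new -> 21 infected
Step 3: +10 new -> 31 infected
Step 4: +5 new -> 36 infected
Step 5: +1 new -> 37 infected
Step 6: +0 new -> 37 infected

Answer: 37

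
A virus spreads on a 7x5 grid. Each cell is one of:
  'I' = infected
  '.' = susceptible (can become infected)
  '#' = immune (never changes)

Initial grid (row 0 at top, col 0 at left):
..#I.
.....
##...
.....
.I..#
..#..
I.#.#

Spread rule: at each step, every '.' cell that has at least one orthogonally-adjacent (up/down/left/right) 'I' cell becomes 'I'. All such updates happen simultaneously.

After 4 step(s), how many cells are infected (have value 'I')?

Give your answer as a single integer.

Answer: 27

Derivation:
Step 0 (initial): 3 infected
Step 1: +8 new -> 11 infected
Step 2: +6 new -> 17 infected
Step 3: +5 new -> 22 infected
Step 4: +5 new -> 27 infected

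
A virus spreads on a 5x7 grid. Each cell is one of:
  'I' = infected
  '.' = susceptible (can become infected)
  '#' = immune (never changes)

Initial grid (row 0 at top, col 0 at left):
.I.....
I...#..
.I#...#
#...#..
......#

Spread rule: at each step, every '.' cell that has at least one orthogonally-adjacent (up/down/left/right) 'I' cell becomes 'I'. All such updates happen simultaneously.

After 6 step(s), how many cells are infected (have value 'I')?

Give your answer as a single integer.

Answer: 27

Derivation:
Step 0 (initial): 3 infected
Step 1: +5 new -> 8 infected
Step 2: +4 new -> 12 infected
Step 3: +5 new -> 17 infected
Step 4: +3 new -> 20 infected
Step 5: +4 new -> 24 infected
Step 6: +3 new -> 27 infected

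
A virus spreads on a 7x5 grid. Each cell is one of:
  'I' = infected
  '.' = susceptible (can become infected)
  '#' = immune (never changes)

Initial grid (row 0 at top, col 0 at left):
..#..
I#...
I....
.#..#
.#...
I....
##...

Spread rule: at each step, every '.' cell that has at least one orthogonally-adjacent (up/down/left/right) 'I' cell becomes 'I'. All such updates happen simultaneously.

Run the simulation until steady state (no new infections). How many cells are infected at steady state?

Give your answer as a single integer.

Step 0 (initial): 3 infected
Step 1: +5 new -> 8 infected
Step 2: +3 new -> 11 infected
Step 3: +6 new -> 17 infected
Step 4: +6 new -> 23 infected
Step 5: +4 new -> 27 infected
Step 6: +1 new -> 28 infected
Step 7: +0 new -> 28 infected

Answer: 28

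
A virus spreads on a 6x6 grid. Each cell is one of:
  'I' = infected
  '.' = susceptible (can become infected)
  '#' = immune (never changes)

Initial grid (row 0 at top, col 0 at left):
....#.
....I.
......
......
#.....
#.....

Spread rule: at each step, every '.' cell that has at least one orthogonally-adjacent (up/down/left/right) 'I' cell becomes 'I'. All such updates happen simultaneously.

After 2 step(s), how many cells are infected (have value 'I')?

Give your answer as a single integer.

Step 0 (initial): 1 infected
Step 1: +3 new -> 4 infected
Step 2: +6 new -> 10 infected

Answer: 10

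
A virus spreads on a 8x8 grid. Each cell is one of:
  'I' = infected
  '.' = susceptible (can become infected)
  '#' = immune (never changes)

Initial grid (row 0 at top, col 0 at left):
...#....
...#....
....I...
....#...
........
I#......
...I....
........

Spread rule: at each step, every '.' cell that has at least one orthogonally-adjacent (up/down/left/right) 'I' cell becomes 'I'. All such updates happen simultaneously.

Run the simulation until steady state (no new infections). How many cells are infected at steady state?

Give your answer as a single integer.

Answer: 60

Derivation:
Step 0 (initial): 3 infected
Step 1: +9 new -> 12 infected
Step 2: +16 new -> 28 infected
Step 3: +16 new -> 44 infected
Step 4: +10 new -> 54 infected
Step 5: +6 new -> 60 infected
Step 6: +0 new -> 60 infected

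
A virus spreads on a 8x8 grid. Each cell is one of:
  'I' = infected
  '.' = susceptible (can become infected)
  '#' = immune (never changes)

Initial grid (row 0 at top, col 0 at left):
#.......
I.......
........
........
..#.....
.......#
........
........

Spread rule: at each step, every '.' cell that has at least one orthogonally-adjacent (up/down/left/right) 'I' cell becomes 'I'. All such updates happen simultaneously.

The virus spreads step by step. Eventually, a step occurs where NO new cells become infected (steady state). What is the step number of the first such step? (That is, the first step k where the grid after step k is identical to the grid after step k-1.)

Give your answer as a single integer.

Answer: 14

Derivation:
Step 0 (initial): 1 infected
Step 1: +2 new -> 3 infected
Step 2: +4 new -> 7 infected
Step 3: +5 new -> 12 infected
Step 4: +6 new -> 18 infected
Step 5: +6 new -> 24 infected
Step 6: +8 new -> 32 infected
Step 7: +8 new -> 40 infected
Step 8: +7 new -> 47 infected
Step 9: +5 new -> 52 infected
Step 10: +4 new -> 56 infected
Step 11: +2 new -> 58 infected
Step 12: +2 new -> 60 infected
Step 13: +1 new -> 61 infected
Step 14: +0 new -> 61 infected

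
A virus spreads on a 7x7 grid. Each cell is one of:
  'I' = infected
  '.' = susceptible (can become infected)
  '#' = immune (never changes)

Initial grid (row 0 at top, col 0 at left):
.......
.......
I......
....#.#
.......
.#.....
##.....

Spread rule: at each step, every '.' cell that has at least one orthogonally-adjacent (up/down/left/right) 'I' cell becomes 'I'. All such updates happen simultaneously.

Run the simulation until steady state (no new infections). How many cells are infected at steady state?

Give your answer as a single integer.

Answer: 44

Derivation:
Step 0 (initial): 1 infected
Step 1: +3 new -> 4 infected
Step 2: +5 new -> 9 infected
Step 3: +6 new -> 15 infected
Step 4: +5 new -> 20 infected
Step 5: +5 new -> 25 infected
Step 6: +7 new -> 32 infected
Step 7: +5 new -> 37 infected
Step 8: +4 new -> 41 infected
Step 9: +2 new -> 43 infected
Step 10: +1 new -> 44 infected
Step 11: +0 new -> 44 infected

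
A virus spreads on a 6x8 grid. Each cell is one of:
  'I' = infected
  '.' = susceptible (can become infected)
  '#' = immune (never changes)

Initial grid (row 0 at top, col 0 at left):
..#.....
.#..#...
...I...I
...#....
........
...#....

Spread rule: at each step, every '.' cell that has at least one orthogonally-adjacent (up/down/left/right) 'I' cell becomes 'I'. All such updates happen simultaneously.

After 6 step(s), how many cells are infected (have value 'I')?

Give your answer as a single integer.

Step 0 (initial): 2 infected
Step 1: +6 new -> 8 infected
Step 2: +10 new -> 18 infected
Step 3: +10 new -> 28 infected
Step 4: +9 new -> 37 infected
Step 5: +4 new -> 41 infected
Step 6: +2 new -> 43 infected

Answer: 43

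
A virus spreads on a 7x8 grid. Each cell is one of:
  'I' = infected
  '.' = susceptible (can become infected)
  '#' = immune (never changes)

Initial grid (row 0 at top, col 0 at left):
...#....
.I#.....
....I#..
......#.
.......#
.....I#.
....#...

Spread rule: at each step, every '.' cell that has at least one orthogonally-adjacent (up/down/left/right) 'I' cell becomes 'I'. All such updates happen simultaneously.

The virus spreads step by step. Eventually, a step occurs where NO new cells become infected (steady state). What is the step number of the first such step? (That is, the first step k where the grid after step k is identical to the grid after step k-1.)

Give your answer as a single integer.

Answer: 7

Derivation:
Step 0 (initial): 3 infected
Step 1: +9 new -> 12 infected
Step 2: +14 new -> 26 infected
Step 3: +9 new -> 35 infected
Step 4: +8 new -> 43 infected
Step 5: +4 new -> 47 infected
Step 6: +2 new -> 49 infected
Step 7: +0 new -> 49 infected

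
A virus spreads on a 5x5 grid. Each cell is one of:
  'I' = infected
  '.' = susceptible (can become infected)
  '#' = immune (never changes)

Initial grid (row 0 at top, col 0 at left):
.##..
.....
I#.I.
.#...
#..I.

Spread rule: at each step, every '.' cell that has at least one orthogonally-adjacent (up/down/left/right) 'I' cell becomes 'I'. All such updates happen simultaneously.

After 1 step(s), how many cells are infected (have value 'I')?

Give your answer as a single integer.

Step 0 (initial): 3 infected
Step 1: +8 new -> 11 infected

Answer: 11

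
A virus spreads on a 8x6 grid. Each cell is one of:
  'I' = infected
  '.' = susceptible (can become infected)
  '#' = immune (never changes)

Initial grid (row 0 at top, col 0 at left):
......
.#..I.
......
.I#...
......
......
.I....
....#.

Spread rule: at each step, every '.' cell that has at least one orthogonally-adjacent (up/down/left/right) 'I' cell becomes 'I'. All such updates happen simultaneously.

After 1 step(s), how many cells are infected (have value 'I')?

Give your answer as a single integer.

Step 0 (initial): 3 infected
Step 1: +11 new -> 14 infected

Answer: 14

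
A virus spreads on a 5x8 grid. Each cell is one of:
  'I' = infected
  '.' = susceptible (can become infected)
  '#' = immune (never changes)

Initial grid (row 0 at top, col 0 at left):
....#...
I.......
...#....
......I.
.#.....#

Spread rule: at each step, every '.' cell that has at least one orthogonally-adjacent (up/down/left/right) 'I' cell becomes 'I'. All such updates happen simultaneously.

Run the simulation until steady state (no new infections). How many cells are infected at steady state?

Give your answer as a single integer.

Answer: 36

Derivation:
Step 0 (initial): 2 infected
Step 1: +7 new -> 9 infected
Step 2: +9 new -> 18 infected
Step 3: +11 new -> 29 infected
Step 4: +6 new -> 35 infected
Step 5: +1 new -> 36 infected
Step 6: +0 new -> 36 infected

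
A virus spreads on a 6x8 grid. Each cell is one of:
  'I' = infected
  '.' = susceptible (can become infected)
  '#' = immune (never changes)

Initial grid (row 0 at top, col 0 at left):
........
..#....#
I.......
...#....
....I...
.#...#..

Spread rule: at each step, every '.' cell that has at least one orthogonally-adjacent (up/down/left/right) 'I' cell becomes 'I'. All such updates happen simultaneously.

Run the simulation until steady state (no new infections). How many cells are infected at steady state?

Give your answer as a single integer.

Answer: 43

Derivation:
Step 0 (initial): 2 infected
Step 1: +7 new -> 9 infected
Step 2: +10 new -> 19 infected
Step 3: +11 new -> 30 infected
Step 4: +7 new -> 37 infected
Step 5: +4 new -> 41 infected
Step 6: +1 new -> 42 infected
Step 7: +1 new -> 43 infected
Step 8: +0 new -> 43 infected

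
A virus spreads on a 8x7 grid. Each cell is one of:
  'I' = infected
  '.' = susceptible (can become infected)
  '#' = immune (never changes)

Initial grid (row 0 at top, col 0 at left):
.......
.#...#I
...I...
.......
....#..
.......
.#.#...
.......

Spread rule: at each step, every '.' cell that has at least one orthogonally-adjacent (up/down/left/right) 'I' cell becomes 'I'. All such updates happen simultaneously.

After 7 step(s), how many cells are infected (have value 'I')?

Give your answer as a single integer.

Answer: 50

Derivation:
Step 0 (initial): 2 infected
Step 1: +6 new -> 8 infected
Step 2: +10 new -> 18 infected
Step 3: +8 new -> 26 infected
Step 4: +8 new -> 34 infected
Step 5: +7 new -> 41 infected
Step 6: +5 new -> 46 infected
Step 7: +4 new -> 50 infected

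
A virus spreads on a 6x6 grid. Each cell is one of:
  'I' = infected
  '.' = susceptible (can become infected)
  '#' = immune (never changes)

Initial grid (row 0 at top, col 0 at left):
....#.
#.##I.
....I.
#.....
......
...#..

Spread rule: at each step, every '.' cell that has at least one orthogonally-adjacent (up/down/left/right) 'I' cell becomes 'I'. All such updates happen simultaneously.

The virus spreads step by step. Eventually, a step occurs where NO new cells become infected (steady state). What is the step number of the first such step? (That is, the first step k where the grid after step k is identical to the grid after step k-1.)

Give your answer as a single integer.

Answer: 8

Derivation:
Step 0 (initial): 2 infected
Step 1: +4 new -> 6 infected
Step 2: +5 new -> 11 infected
Step 3: +5 new -> 16 infected
Step 4: +5 new -> 21 infected
Step 5: +3 new -> 24 infected
Step 6: +4 new -> 28 infected
Step 7: +2 new -> 30 infected
Step 8: +0 new -> 30 infected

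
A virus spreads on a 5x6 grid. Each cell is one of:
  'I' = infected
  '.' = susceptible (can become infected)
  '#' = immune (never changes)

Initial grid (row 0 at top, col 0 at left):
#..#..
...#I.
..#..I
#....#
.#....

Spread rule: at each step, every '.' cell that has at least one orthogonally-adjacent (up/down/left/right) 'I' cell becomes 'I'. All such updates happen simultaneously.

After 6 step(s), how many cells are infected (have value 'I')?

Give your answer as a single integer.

Step 0 (initial): 2 infected
Step 1: +3 new -> 5 infected
Step 2: +3 new -> 8 infected
Step 3: +2 new -> 10 infected
Step 4: +3 new -> 13 infected
Step 5: +2 new -> 15 infected
Step 6: +1 new -> 16 infected

Answer: 16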